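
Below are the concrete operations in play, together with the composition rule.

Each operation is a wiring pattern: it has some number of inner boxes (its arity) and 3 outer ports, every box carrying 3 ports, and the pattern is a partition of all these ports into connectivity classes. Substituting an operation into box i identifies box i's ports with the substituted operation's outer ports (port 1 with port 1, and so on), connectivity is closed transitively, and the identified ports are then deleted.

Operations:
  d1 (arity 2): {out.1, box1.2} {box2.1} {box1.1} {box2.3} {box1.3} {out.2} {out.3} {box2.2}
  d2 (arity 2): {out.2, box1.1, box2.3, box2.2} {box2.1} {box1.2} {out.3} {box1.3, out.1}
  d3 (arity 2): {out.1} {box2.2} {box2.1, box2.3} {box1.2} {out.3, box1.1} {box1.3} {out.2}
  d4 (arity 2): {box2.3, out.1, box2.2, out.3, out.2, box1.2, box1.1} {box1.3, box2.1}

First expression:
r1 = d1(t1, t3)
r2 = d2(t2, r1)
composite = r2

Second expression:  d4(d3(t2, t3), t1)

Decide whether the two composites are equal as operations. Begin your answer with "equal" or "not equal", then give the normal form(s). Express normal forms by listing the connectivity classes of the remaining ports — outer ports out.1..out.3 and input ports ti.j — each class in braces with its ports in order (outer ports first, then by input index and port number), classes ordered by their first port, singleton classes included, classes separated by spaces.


not equal; first: {out.1, t2.3} {out.2, t2.1} {out.3} {t1.1} {t1.2} {t1.3} {t2.2} {t3.1} {t3.2} {t3.3}; second: {out.1, out.2, out.3, t1.2, t1.3} {t1.1, t2.1} {t2.2} {t2.3} {t3.1, t3.3} {t3.2}


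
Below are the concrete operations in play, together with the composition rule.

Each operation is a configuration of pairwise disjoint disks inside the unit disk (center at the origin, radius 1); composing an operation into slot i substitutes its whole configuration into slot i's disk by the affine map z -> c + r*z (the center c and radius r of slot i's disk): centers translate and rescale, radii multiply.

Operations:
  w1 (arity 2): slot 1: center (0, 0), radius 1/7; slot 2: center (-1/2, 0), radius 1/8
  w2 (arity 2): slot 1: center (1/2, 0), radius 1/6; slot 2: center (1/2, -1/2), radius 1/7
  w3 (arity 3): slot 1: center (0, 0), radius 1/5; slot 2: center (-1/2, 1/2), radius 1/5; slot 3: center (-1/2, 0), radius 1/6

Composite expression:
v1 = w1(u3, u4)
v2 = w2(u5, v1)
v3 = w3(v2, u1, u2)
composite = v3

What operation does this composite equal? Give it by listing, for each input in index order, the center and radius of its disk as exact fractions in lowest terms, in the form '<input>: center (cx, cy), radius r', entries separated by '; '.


u1: center (-1/2, 1/2), radius 1/5; u2: center (-1/2, 0), radius 1/6; u3: center (1/10, -1/10), radius 1/245; u4: center (3/35, -1/10), radius 1/280; u5: center (1/10, 0), radius 1/30

Affine substitution under w3: radii multiply and u-centers shift.
tracing u5 down its 2-map path: center (1/10, 0), radius 1/30
tracing u3 down its 3-map path: center (1/10, -1/10), radius 1/245
tracing u4 down its 3-map path: center (3/35, -1/10), radius 1/280
tracing u1 down its 1-map path: center (-1/2, 1/2), radius 1/5
tracing u2 down its 1-map path: center (-1/2, 0), radius 1/6


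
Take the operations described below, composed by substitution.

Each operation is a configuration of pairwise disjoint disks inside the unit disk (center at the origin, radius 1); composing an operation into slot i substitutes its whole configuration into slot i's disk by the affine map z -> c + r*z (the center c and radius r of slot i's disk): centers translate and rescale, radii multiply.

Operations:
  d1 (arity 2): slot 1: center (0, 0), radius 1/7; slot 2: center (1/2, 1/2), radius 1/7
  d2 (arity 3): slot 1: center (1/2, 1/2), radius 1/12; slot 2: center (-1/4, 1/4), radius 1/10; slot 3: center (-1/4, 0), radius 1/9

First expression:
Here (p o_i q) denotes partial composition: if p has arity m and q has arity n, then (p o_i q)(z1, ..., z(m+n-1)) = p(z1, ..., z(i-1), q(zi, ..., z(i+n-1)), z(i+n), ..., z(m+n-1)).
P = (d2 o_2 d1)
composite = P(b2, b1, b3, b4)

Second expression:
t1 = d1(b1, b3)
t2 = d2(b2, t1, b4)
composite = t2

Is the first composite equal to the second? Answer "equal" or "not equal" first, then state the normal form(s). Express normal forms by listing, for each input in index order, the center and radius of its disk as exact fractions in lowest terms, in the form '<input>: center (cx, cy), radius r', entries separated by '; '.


Normal form of the first expression: b1: center (-1/4, 1/4), radius 1/70; b2: center (1/2, 1/2), radius 1/12; b3: center (-1/5, 3/10), radius 1/70; b4: center (-1/4, 0), radius 1/9
Normal form of the second expression: b1: center (-1/4, 1/4), radius 1/70; b2: center (1/2, 1/2), radius 1/12; b3: center (-1/5, 3/10), radius 1/70; b4: center (-1/4, 0), radius 1/9
Identical normal forms: equal.

equal: each reduces to b1: center (-1/4, 1/4), radius 1/70; b2: center (1/2, 1/2), radius 1/12; b3: center (-1/5, 3/10), radius 1/70; b4: center (-1/4, 0), radius 1/9


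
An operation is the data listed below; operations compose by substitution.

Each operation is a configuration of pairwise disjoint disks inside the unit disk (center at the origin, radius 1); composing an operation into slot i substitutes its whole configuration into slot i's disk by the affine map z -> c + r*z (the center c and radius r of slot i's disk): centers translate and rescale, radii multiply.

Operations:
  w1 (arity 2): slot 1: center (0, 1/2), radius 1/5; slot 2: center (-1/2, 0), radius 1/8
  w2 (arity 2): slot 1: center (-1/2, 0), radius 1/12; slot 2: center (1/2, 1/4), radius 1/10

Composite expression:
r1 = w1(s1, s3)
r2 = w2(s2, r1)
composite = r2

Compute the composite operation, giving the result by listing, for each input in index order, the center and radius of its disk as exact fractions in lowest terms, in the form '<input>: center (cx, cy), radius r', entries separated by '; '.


s1: center (1/2, 3/10), radius 1/50; s2: center (-1/2, 0), radius 1/12; s3: center (9/20, 1/4), radius 1/80

Below w2, radii multiply path by path; the s-disk centers shift.
s2: after 1 affine step, its disk has center (-1/2, 0), radius 1/12
s1: after 2 affine steps, its disk has center (1/2, 3/10), radius 1/50
s3: after 2 affine steps, its disk has center (9/20, 1/4), radius 1/80


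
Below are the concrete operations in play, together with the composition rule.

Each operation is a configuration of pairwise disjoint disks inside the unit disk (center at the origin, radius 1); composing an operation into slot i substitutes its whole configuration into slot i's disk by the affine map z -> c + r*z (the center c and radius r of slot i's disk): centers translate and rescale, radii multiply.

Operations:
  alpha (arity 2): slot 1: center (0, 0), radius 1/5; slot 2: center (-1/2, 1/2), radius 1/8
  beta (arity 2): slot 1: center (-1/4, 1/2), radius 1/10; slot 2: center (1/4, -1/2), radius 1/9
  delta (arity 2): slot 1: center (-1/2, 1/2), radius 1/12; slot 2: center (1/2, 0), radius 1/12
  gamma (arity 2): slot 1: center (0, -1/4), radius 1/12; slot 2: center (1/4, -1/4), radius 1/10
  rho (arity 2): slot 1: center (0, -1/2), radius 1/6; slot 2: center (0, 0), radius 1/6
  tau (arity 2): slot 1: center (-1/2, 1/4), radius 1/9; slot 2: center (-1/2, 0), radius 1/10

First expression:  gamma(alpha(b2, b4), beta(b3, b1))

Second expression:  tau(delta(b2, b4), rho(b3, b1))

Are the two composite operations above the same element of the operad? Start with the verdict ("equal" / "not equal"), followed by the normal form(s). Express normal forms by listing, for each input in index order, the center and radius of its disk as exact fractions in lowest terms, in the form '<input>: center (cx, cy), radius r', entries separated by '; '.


not equal; first: b1: center (11/40, -3/10), radius 1/90; b2: center (0, -1/4), radius 1/60; b3: center (9/40, -1/5), radius 1/100; b4: center (-1/24, -5/24), radius 1/96; second: b1: center (-1/2, 0), radius 1/60; b2: center (-5/9, 11/36), radius 1/108; b3: center (-1/2, -1/20), radius 1/60; b4: center (-4/9, 1/4), radius 1/108

The first expression reduces to b1: center (11/40, -3/10), radius 1/90; b2: center (0, -1/4), radius 1/60; b3: center (9/40, -1/5), radius 1/100; b4: center (-1/24, -5/24), radius 1/96
The second expression reduces to b1: center (-1/2, 0), radius 1/60; b2: center (-5/9, 11/36), radius 1/108; b3: center (-1/2, -1/20), radius 1/60; b4: center (-4/9, 1/4), radius 1/108
Different reductions; not equal.


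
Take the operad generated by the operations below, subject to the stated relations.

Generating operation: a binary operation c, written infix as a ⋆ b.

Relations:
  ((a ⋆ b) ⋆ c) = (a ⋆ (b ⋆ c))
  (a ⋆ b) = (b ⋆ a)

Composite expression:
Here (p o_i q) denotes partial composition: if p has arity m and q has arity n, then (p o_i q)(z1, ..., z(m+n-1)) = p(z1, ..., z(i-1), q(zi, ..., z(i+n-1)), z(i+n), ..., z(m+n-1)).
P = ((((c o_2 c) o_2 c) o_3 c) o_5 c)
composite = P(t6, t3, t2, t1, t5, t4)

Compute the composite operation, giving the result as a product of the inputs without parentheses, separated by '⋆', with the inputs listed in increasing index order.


Reordering under c is free, so list the t-inputs canonically.
(t2 ⋆ t1) unparenthesizes to t2 ⋆ t1
(t3 ⋆ (t2 ⋆ t1)) unparenthesizes to t3 ⋆ t2 ⋆ t1
(t5 ⋆ t4) unparenthesizes to t5 ⋆ t4
((t3 ⋆ (t2 ⋆ t1)) ⋆ (t5 ⋆ t4)) unparenthesizes to t3 ⋆ t2 ⋆ t1 ⋆ t5 ⋆ t4
(t6 ⋆ ((t3 ⋆ (t2 ⋆ t1)) ⋆ (t5 ⋆ t4))) unparenthesizes to t6 ⋆ t3 ⋆ t2 ⋆ t1 ⋆ t5 ⋆ t4
putting the inputs in ascending order: t1 ⋆ t2 ⋆ t3 ⋆ t4 ⋆ t5 ⋆ t6

t1 ⋆ t2 ⋆ t3 ⋆ t4 ⋆ t5 ⋆ t6


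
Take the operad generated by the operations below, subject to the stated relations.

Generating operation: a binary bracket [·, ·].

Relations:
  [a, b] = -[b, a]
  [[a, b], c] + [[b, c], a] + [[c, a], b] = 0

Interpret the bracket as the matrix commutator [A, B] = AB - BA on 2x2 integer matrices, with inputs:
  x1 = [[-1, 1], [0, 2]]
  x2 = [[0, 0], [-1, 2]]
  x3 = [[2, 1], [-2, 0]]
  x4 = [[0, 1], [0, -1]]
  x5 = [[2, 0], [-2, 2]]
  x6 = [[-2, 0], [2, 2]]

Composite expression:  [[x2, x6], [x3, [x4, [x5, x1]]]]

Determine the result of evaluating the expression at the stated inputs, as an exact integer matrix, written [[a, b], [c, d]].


[[160, 0], [-224, -160]]

[x2, x6] = [[0, 0], [8, 0]]
[x5, x1] = [[2, 0], [6, -2]]
[x4, [x5, x1]] = [[6, -4], [-6, -6]]
[x3, [x4, [x5, x1]]] = [[-14, -20], [-12, 14]]
[[x2, x6], [x3, [x4, [x5, x1]]]] = [[160, 0], [-224, -160]]


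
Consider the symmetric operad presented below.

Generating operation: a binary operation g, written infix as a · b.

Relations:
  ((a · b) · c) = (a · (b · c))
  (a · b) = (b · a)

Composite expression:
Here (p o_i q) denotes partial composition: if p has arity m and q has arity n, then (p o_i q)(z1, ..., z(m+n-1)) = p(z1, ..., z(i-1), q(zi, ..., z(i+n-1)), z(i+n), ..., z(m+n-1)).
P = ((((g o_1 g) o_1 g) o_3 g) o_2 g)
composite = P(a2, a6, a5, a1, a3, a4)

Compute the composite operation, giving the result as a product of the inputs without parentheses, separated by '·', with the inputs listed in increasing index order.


a1 · a2 · a3 · a4 · a5 · a6

Both nesting and order wash out for g; what remains is which a's occur.
(a6 · a5) reduces to a6 · a5
(a2 · (a6 · a5)) reduces to a2 · a6 · a5
(a1 · a3) reduces to a1 · a3
((a2 · (a6 · a5)) · (a1 · a3)) reduces to a2 · a6 · a5 · a1 · a3
(((a2 · (a6 · a5)) · (a1 · a3)) · a4) reduces to a2 · a6 · a5 · a1 · a3 · a4
putting the inputs in ascending order: a1 · a2 · a3 · a4 · a5 · a6


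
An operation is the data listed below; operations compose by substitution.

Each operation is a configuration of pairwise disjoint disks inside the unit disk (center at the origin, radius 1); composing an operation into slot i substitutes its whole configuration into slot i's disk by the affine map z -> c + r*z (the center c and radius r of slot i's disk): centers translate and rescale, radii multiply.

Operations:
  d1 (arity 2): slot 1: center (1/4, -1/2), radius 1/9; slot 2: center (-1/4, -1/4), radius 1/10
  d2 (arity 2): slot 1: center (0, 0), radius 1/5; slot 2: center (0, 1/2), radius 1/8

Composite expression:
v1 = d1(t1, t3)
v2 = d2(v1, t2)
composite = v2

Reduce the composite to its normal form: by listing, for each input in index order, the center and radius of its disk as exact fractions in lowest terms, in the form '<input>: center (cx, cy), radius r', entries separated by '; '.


Each t-disk chains the slot maps above it in d2; radii multiply.
t1 passes through 2 substitutions, ending at center (1/20, -1/10), radius 1/45
t3 passes through 2 substitutions, ending at center (-1/20, -1/20), radius 1/50
t2 passes through 1 substitution, ending at center (0, 1/2), radius 1/8

t1: center (1/20, -1/10), radius 1/45; t2: center (0, 1/2), radius 1/8; t3: center (-1/20, -1/20), radius 1/50


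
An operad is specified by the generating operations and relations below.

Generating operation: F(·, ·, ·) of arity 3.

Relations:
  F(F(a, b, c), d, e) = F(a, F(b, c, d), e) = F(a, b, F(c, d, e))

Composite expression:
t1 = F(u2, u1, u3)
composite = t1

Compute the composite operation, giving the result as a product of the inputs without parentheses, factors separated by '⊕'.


u2 ⊕ u1 ⊕ u3

Key point: F is associative — brackets drop, the u-order remains.
F(u2, u1, u3) linearizes to u2 ⊕ u1 ⊕ u3


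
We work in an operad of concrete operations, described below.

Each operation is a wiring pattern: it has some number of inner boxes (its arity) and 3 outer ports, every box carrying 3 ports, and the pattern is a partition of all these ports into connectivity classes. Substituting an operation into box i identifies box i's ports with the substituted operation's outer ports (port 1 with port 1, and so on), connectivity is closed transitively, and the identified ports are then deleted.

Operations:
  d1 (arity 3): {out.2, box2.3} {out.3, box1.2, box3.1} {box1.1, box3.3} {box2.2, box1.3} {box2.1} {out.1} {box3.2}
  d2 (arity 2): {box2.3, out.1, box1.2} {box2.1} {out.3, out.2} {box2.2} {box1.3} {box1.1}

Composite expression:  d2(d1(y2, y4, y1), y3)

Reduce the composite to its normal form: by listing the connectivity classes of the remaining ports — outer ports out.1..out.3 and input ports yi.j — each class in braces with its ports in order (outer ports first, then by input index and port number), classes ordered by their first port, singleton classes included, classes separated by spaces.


Reachability decides: close wires over d2-identified ports.
composing d1 on (y2, y4, y1), with out.j its own outer ports: {out.1} {out.2, y4.3} {out.3, y1.1, y2.2} {y1.2} {y1.3, y2.1} {y2.3, y4.2} {y4.1}
composing d2 on (y2, y4, y1, y3), with out.j its own outer ports: {out.1, y3.3, y4.3} {out.2, out.3} {y1.1, y2.2} {y1.2} {y1.3, y2.1} {y2.3, y4.2} {y3.1} {y3.2} {y4.1}

{out.1, y3.3, y4.3} {out.2, out.3} {y1.1, y2.2} {y1.2} {y1.3, y2.1} {y2.3, y4.2} {y3.1} {y3.2} {y4.1}


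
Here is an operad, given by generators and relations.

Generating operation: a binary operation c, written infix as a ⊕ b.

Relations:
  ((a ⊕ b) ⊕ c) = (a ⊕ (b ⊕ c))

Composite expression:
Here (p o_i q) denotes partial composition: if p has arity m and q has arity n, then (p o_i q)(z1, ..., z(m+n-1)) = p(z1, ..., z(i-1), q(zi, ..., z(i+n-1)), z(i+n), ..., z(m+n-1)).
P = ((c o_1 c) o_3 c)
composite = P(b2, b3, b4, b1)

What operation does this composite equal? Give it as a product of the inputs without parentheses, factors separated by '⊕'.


b2 ⊕ b3 ⊕ b4 ⊕ b1


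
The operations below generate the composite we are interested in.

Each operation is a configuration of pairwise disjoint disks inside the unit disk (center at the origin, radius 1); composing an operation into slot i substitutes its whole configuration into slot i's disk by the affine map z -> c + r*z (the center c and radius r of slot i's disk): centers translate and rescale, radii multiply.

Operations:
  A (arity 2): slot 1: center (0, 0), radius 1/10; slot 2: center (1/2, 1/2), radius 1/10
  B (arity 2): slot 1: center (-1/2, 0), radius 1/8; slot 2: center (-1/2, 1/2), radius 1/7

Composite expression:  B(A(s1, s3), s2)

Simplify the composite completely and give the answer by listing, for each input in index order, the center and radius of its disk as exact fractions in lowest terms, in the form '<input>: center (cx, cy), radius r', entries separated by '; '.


s1: center (-1/2, 0), radius 1/80; s2: center (-1/2, 1/2), radius 1/7; s3: center (-7/16, 1/16), radius 1/80

Affine substitution under B: radii multiply and s-centers shift.
for s1, the 2-step affine chain lands on center (-1/2, 0), radius 1/80
for s3, the 2-step affine chain lands on center (-7/16, 1/16), radius 1/80
for s2, the 1-step affine chain lands on center (-1/2, 1/2), radius 1/7


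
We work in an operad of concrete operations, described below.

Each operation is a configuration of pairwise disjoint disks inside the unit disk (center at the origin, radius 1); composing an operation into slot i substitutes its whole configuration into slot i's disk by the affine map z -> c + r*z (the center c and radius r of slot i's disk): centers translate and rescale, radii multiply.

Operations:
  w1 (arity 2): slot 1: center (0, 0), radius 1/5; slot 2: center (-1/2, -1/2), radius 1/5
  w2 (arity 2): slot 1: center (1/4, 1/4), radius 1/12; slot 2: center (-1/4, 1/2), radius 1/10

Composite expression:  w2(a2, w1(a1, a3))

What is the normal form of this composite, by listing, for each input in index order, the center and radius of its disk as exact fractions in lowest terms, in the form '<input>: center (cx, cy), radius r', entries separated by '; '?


Follow each a-input down from w2: c' goes to c + r*c', radius to r*r'.
tracing a2 down its 1-map path: center (1/4, 1/4), radius 1/12
tracing a1 down its 2-map path: center (-1/4, 1/2), radius 1/50
tracing a3 down its 2-map path: center (-3/10, 9/20), radius 1/50

a1: center (-1/4, 1/2), radius 1/50; a2: center (1/4, 1/4), radius 1/12; a3: center (-3/10, 9/20), radius 1/50


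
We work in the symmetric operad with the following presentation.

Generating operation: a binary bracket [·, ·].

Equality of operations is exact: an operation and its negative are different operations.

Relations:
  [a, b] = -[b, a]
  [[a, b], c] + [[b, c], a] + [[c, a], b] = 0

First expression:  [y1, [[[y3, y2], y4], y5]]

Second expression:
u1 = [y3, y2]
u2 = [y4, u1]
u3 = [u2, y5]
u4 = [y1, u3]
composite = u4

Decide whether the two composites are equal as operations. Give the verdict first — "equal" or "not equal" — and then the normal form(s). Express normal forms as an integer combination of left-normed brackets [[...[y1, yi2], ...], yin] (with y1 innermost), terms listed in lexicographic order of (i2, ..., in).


not equal; first: -[[[[y1, y2], y3], y4], y5] + [[[[y1, y3], y2], y4], y5] + [[[[y1, y4], y2], y3], y5] - [[[[y1, y4], y3], y2], y5] + [[[[y1, y5], y2], y3], y4] - [[[[y1, y5], y3], y2], y4] - [[[[y1, y5], y4], y2], y3] + [[[[y1, y5], y4], y3], y2]; second: [[[[y1, y2], y3], y4], y5] - [[[[y1, y3], y2], y4], y5] - [[[[y1, y4], y2], y3], y5] + [[[[y1, y4], y3], y2], y5] - [[[[y1, y5], y2], y3], y4] + [[[[y1, y5], y3], y2], y4] + [[[[y1, y5], y4], y2], y3] - [[[[y1, y5], y4], y3], y2]

In normal form, the first expression is -[[[[y1, y2], y3], y4], y5] + [[[[y1, y3], y2], y4], y5] + [[[[y1, y4], y2], y3], y5] - [[[[y1, y4], y3], y2], y5] + [[[[y1, y5], y2], y3], y4] - [[[[y1, y5], y3], y2], y4] - [[[[y1, y5], y4], y2], y3] + [[[[y1, y5], y4], y3], y2]
In normal form, the second expression is [[[[y1, y2], y3], y4], y5] - [[[[y1, y3], y2], y4], y5] - [[[[y1, y4], y2], y3], y5] + [[[[y1, y4], y3], y2], y5] - [[[[y1, y5], y2], y3], y4] + [[[[y1, y5], y3], y2], y4] + [[[[y1, y5], y4], y2], y3] - [[[[y1, y5], y4], y3], y2]
No match — not equal.


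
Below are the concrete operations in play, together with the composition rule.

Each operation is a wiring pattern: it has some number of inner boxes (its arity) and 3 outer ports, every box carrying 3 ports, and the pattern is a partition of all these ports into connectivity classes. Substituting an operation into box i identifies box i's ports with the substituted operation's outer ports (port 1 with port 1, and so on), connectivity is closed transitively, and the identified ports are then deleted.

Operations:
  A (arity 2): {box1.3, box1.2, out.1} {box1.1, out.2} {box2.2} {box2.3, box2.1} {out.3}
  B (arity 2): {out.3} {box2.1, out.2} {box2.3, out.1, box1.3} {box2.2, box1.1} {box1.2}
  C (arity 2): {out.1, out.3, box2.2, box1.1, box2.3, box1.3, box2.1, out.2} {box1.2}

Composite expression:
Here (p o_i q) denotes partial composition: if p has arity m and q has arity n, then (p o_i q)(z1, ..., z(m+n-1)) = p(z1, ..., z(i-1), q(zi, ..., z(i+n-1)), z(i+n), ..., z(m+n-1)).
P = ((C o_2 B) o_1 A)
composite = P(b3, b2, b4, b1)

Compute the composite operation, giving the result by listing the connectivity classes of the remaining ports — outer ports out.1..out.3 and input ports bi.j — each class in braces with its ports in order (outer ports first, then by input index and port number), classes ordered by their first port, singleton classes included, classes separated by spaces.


{out.1, out.2, out.3, b1.1, b1.3, b3.2, b3.3, b4.3} {b1.2, b4.1} {b2.1, b2.3} {b2.2} {b3.1} {b4.2}

Connectivity passes through glued C-boundaries; trace each wire chain.
through A, on inputs (b3, b2): {out.1, b3.2, b3.3} {out.2, b3.1} {out.3} {b2.1, b2.3} {b2.2} (out.j = stage outer ports)
through B, on inputs (b4, b1): {out.1, b1.3, b4.3} {out.2, b1.1} {out.3} {b1.2, b4.1} {b4.2} (out.j = stage outer ports)
through C, on inputs (b3, b2, b4, b1): {out.1, out.2, out.3, b1.1, b1.3, b3.2, b3.3, b4.3} {b1.2, b4.1} {b2.1, b2.3} {b2.2} {b3.1} {b4.2} (out.j = stage outer ports)


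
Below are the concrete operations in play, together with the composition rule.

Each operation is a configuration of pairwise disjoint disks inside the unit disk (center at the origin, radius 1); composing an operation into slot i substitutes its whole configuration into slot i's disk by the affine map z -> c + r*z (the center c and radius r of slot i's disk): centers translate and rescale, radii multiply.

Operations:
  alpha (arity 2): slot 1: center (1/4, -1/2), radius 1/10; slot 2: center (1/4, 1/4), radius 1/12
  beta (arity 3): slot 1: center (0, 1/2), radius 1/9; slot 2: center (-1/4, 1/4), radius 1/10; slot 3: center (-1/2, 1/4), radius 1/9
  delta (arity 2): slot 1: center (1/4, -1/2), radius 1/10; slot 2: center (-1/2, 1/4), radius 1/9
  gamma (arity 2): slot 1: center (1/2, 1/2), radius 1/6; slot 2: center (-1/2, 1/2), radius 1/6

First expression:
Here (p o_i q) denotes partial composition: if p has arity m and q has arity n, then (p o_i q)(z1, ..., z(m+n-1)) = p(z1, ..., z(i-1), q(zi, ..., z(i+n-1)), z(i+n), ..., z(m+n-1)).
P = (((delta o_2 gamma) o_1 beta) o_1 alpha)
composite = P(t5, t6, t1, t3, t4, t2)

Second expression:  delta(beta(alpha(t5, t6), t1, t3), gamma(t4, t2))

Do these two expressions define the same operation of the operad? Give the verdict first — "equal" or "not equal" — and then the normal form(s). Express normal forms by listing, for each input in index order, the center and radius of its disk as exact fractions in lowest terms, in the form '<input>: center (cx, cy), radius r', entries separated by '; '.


equal; both compose to t1: center (9/40, -19/40), radius 1/100; t2: center (-5/9, 11/36), radius 1/54; t3: center (1/5, -19/40), radius 1/90; t4: center (-4/9, 11/36), radius 1/54; t5: center (91/360, -41/90), radius 1/900; t6: center (91/360, -161/360), radius 1/1080


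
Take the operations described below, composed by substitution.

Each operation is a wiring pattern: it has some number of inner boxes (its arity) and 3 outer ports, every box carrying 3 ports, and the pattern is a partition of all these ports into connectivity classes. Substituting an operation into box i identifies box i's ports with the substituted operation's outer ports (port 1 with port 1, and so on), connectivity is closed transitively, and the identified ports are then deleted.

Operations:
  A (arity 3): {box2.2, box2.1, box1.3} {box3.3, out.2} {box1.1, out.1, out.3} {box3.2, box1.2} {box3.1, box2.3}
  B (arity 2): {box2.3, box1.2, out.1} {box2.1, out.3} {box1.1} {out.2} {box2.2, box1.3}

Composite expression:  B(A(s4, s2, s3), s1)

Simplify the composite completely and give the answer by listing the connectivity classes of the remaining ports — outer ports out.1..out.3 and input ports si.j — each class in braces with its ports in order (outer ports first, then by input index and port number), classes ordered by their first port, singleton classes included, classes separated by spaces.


{out.1, s1.3, s3.3} {out.2} {out.3, s1.1} {s1.2, s4.1} {s2.1, s2.2, s4.3} {s2.3, s3.1} {s3.2, s4.2}

Reachability decides: close wires over B-identified ports.
after A, the pattern on (s4, s2, s3) reads {out.1, out.3, s4.1} {out.2, s3.3} {s2.1, s2.2, s4.3} {s2.3, s3.1} {s3.2, s4.2} (out.j = its outer ports)
after B, the pattern on (s4, s2, s3, s1) reads {out.1, s1.3, s3.3} {out.2} {out.3, s1.1} {s1.2, s4.1} {s2.1, s2.2, s4.3} {s2.3, s3.1} {s3.2, s4.2} (out.j = its outer ports)


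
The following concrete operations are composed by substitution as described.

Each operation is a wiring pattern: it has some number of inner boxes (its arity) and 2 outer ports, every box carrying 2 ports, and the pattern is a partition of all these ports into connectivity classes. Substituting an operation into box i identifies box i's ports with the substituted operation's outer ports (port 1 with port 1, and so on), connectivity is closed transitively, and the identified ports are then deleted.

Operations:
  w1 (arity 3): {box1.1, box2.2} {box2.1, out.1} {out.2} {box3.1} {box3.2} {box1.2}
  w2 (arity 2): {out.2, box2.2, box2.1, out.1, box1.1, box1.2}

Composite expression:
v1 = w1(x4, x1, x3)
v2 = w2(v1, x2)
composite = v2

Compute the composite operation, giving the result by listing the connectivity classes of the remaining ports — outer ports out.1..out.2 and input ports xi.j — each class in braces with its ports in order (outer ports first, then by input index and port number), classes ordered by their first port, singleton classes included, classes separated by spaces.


{out.1, out.2, x1.1, x2.1, x2.2} {x1.2, x4.1} {x3.1} {x3.2} {x4.2}

Treat the ports identified at w2 as solder joints: merge, then drop.
stage w1: inputs (x4, x1, x3), connectivity {out.1, x1.1} {out.2} {x1.2, x4.1} {x3.1} {x3.2} {x4.2}, out.j its boundary
stage w2: inputs (x4, x1, x3, x2), connectivity {out.1, out.2, x1.1, x2.1, x2.2} {x1.2, x4.1} {x3.1} {x3.2} {x4.2}, out.j its boundary


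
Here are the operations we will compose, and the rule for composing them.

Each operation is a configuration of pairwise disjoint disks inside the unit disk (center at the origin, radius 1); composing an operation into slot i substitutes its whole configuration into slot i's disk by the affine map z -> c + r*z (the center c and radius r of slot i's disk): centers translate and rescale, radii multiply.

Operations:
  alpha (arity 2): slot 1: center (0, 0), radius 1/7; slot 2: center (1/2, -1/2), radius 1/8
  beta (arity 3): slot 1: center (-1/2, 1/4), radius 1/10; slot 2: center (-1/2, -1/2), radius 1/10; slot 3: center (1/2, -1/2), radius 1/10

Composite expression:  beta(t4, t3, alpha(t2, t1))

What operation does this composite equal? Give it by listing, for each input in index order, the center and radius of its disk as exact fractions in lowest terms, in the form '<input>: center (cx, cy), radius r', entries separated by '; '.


Only the slot chain above each t matters under beta; compose those maps.
t4: after 1 affine step, its disk has center (-1/2, 1/4), radius 1/10
t3: after 1 affine step, its disk has center (-1/2, -1/2), radius 1/10
t2: after 2 affine steps, its disk has center (1/2, -1/2), radius 1/70
t1: after 2 affine steps, its disk has center (11/20, -11/20), radius 1/80

t1: center (11/20, -11/20), radius 1/80; t2: center (1/2, -1/2), radius 1/70; t3: center (-1/2, -1/2), radius 1/10; t4: center (-1/2, 1/4), radius 1/10


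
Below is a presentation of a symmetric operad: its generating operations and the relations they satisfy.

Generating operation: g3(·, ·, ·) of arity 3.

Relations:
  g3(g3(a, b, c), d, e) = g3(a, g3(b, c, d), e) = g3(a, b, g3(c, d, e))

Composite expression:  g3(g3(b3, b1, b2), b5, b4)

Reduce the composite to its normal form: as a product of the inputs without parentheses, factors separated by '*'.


b3 * b1 * b2 * b5 * b4


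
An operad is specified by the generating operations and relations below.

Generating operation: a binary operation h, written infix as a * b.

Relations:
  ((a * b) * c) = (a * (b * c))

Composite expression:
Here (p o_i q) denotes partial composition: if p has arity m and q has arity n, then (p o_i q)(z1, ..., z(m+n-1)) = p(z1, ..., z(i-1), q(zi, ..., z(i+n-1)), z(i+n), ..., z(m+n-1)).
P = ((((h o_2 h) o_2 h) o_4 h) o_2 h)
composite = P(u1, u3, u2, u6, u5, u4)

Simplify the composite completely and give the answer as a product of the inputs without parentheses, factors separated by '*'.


u1 * u3 * u2 * u6 * u5 * u4


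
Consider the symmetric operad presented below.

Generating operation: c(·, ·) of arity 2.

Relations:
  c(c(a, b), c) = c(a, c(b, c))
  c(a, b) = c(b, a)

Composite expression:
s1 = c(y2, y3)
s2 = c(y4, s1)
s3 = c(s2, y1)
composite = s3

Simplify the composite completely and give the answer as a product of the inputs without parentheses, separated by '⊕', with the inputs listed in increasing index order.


With c associative and commutative, the y-input set is all that matters.
c(y2, y3) collapses to y2 ⊕ y3
c(y4, c(y2, y3)) collapses to y4 ⊕ y2 ⊕ y3
c(c(y4, c(y2, y3)), y1) collapses to y4 ⊕ y2 ⊕ y3 ⊕ y1
commutativity sorts the factors: y1 ⊕ y2 ⊕ y3 ⊕ y4

y1 ⊕ y2 ⊕ y3 ⊕ y4


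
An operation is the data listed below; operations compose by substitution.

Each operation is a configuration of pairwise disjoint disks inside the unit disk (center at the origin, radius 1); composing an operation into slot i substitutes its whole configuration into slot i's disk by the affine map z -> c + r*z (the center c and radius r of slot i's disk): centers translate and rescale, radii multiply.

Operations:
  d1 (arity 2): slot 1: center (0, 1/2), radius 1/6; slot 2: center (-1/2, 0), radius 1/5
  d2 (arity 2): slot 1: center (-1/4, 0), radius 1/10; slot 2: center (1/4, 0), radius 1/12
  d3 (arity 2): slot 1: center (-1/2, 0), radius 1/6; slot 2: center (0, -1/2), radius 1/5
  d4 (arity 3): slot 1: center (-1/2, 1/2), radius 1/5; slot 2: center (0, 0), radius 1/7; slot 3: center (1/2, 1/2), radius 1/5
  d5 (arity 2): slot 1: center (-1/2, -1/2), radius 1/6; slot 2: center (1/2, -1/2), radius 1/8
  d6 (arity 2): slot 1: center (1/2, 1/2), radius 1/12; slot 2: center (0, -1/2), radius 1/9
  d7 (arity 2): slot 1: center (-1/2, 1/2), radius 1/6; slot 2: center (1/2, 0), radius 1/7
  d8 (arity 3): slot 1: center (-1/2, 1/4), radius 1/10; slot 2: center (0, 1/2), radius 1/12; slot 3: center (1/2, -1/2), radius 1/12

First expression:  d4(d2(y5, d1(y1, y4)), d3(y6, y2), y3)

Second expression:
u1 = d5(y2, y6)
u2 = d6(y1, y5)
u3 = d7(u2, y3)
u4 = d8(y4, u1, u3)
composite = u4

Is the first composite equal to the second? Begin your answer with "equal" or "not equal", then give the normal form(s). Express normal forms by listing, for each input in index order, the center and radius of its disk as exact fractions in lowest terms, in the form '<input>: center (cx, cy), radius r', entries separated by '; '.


not equal — first y1: center (-9/20, 61/120), radius 1/360; y2: center (0, -1/14), radius 1/35; y3: center (1/2, 1/2), radius 1/5; y4: center (-11/24, 1/2), radius 1/300; y5: center (-11/20, 1/2), radius 1/50; y6: center (-1/14, 0), radius 1/42, second y1: center (67/144, -65/144), radius 1/864; y2: center (-1/24, 11/24), radius 1/72; y3: center (13/24, -1/2), radius 1/84; y4: center (-1/2, 1/4), radius 1/10; y5: center (11/24, -67/144), radius 1/648; y6: center (1/24, 11/24), radius 1/96


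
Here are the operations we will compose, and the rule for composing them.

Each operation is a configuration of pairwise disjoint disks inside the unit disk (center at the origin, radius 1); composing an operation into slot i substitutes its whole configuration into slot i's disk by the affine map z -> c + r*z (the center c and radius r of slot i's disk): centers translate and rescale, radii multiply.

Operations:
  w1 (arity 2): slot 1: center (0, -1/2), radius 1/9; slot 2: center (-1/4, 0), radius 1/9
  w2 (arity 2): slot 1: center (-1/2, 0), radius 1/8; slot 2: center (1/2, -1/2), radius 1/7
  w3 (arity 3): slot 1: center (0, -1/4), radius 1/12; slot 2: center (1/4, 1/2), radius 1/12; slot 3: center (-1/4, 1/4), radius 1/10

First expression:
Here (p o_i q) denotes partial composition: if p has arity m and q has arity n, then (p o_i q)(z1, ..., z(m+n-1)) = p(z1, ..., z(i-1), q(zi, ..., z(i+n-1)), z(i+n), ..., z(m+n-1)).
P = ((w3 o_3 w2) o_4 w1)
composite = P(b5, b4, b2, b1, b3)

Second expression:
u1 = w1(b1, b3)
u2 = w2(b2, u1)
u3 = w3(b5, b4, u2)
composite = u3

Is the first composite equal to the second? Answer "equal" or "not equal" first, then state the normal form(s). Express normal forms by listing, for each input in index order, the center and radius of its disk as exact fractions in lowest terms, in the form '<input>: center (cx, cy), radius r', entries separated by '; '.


equal — both sides give b1: center (-1/5, 27/140), radius 1/630; b2: center (-3/10, 1/4), radius 1/80; b3: center (-57/280, 1/5), radius 1/630; b4: center (1/4, 1/2), radius 1/12; b5: center (0, -1/4), radius 1/12


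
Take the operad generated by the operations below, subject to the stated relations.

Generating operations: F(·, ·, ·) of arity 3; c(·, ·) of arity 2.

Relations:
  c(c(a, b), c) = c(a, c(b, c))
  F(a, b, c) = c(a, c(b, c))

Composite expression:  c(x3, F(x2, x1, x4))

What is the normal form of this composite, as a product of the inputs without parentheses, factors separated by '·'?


x3 · x2 · x1 · x4

Key point: c is associative — brackets drop, the x-order remains.
F(x2, x1, x4) linearizes to x2 · x1 · x4
c(x3, F(x2, x1, x4)) linearizes to x3 · x2 · x1 · x4


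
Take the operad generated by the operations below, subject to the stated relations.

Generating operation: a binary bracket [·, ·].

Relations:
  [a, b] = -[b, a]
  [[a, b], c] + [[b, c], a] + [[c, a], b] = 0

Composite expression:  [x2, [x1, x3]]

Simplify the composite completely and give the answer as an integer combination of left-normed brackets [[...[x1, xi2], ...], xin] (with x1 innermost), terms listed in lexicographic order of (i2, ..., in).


Left-normed coefficients sit on the x1-initial expansion words.
Composite bracket: [x2, [x1, x3]]
Full expansion: 4 signed words from ab - ba (2^2 = 4).
Words beginning with x1 determine it all:
  the word x1x3x2 carries sign -1 and contributes -[[x1, x3], x2]

-[[x1, x3], x2]


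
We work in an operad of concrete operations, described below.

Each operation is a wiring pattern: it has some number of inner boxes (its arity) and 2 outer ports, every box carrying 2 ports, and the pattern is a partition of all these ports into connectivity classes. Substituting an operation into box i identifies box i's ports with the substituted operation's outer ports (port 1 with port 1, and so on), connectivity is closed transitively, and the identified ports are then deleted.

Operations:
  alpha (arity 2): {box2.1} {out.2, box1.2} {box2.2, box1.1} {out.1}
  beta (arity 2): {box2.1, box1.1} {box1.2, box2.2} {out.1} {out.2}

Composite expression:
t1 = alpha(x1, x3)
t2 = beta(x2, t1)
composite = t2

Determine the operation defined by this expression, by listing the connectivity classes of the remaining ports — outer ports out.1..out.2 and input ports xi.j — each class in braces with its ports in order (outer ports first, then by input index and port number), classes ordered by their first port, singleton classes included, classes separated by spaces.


{out.1} {out.2} {x1.1, x3.2} {x1.2, x2.2} {x2.1} {x3.1}

Reachability decides: close wires over beta-identified ports.
composing alpha on (x1, x3), with out.j its own outer ports: {out.1} {out.2, x1.2} {x1.1, x3.2} {x3.1}
composing beta on (x2, x1, x3), with out.j its own outer ports: {out.1} {out.2} {x1.1, x3.2} {x1.2, x2.2} {x2.1} {x3.1}


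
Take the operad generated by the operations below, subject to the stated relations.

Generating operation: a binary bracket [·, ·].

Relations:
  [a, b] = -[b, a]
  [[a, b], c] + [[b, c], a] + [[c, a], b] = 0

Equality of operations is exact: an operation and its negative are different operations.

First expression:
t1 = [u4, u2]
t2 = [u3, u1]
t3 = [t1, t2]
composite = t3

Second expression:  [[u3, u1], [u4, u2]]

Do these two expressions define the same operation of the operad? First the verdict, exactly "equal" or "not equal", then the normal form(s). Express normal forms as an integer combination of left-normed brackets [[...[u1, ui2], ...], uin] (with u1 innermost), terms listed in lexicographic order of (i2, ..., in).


not equal; the first gives -[[[u1, u3], u2], u4] + [[[u1, u3], u4], u2] and the second [[[u1, u3], u2], u4] - [[[u1, u3], u4], u2]


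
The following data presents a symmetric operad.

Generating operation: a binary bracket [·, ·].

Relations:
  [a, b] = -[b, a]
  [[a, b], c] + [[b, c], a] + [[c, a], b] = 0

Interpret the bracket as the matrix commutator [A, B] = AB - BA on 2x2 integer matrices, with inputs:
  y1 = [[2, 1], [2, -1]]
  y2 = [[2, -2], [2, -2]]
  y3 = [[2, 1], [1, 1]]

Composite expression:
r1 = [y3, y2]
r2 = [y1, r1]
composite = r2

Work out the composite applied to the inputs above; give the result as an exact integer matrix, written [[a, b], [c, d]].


[y3, y2] = [[4, -6], [2, -4]]
[y1, [y3, y2]] = [[14, -26], [10, -14]]

[[14, -26], [10, -14]]


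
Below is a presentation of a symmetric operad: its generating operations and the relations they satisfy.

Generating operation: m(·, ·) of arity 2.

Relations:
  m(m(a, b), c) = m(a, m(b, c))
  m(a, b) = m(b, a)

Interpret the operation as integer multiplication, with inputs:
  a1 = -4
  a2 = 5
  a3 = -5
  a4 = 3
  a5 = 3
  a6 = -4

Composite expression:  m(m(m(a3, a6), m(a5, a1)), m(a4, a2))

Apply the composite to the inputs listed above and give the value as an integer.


m(a3, a6) = 20
m(a5, a1) = -12
m(m(a3, a6), m(a5, a1)) = -240
m(a4, a2) = 15
m(m(m(a3, a6), m(a5, a1)), m(a4, a2)) = -3600

-3600


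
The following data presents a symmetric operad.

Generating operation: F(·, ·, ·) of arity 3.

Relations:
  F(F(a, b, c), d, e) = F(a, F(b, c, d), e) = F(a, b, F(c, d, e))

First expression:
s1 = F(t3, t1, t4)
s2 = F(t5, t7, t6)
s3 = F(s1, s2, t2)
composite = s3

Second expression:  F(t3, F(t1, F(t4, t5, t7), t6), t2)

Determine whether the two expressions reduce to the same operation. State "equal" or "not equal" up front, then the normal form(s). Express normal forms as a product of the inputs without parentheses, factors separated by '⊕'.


equal — both sides give t3 ⊕ t1 ⊕ t4 ⊕ t5 ⊕ t7 ⊕ t6 ⊕ t2

The first expression, normalized: t3 ⊕ t1 ⊕ t4 ⊕ t5 ⊕ t7 ⊕ t6 ⊕ t2
The second expression, normalized: t3 ⊕ t1 ⊕ t4 ⊕ t5 ⊕ t7 ⊕ t6 ⊕ t2
The normal forms match — equal.


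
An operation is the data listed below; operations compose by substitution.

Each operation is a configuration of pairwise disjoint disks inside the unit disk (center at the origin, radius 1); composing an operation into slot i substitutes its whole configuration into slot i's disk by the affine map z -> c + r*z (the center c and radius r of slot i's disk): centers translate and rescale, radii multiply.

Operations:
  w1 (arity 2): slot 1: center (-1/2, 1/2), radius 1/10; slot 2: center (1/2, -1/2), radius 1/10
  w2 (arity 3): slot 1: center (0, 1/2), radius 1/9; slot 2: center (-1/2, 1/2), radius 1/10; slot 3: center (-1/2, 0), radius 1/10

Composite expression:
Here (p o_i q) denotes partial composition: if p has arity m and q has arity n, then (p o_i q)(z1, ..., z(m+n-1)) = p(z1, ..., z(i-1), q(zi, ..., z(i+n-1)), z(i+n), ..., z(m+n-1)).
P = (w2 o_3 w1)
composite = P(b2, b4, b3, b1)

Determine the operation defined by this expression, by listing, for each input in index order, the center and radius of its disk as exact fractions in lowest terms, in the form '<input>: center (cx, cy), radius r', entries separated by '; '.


b1: center (-9/20, -1/20), radius 1/100; b2: center (0, 1/2), radius 1/9; b3: center (-11/20, 1/20), radius 1/100; b4: center (-1/2, 1/2), radius 1/10

Affine substitution under w2: radii multiply and b-centers shift.
b2: after 1 affine step, its disk has center (0, 1/2), radius 1/9
b4: after 1 affine step, its disk has center (-1/2, 1/2), radius 1/10
b3: after 2 affine steps, its disk has center (-11/20, 1/20), radius 1/100
b1: after 2 affine steps, its disk has center (-9/20, -1/20), radius 1/100
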